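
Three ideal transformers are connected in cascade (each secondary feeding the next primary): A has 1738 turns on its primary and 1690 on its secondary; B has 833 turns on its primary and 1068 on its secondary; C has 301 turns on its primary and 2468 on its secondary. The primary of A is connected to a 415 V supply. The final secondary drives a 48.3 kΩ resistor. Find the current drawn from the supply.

Secondary of A: V = 415.00 × 1690/1738 = 403.54 V.
Secondary of B: V = 403.54 × 1068/833 = 517.38 V.
Secondary of C: V = 517.38 × 2468/301 = 4242.2 V.
I_load = 4242.2/48300 = 0.087830 A, so P_out = 4242.2 × 0.087830 = 372.59 W.
All ideal ⇒ P_in = P_out, so I_supply = 372.59/415 = 0.898 A.

I_supply ≈ 0.898 A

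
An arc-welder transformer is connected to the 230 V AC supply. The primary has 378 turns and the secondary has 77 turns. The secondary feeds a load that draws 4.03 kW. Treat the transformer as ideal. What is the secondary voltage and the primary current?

V_s ≈ 46.9 V, I_p ≈ 17.5 A

V_s = V_p × N_s/N_p = 230 × 77/378 = 46.852 V.
I_s = P/V_s = 4030/46.852 = 86.016 A.
I_p = I_s × N_s/N_p = 86.016 × 77/378 = 17.5 A.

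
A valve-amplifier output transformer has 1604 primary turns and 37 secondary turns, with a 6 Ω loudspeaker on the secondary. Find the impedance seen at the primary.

Z_p = (N_p/N_s)² × Z_s = (1604/37)² × 6 = 11300 Ω.

Z_p ≈ 11300 Ω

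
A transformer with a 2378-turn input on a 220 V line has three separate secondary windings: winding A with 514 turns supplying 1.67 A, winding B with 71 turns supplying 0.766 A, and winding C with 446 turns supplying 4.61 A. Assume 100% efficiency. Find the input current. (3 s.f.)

V_A = 220 × 514/2378 = 47.553 V; V_B = 220 × 71/2378 = 6.5685 V; V_C = 220 × 446/2378 = 41.262 V.
P_out = V_A I_A + V_B I_B + V_C I_C = 47.553×1.67 + 6.5685×0.766 + 41.262×4.61 = 79.413 + 5.0315 + 190.22 = 274.66 W.
Ideal ⇒ P_in = P_out, so I_in = P_out/V_in = 274.66/220 = 1.25 A.

I_in ≈ 1.25 A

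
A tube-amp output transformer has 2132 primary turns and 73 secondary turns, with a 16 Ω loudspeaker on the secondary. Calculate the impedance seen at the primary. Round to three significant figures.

Z_p ≈ 13600 Ω

Z_p = (N_p/N_s)² × Z_s = (2132/73)² × 16 = 13600 Ω.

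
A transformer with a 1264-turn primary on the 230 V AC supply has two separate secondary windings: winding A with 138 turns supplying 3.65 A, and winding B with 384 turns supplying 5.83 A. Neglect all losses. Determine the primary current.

V_A = 230 × 138/1264 = 25.111 V; V_B = 230 × 384/1264 = 69.873 V.
P_out = V_A I_A + V_B I_B = 25.111×3.65 + 69.873×5.83 = 91.654 + 407.36 = 499.02 W.
Ideal ⇒ P_in = P_out, so I_p = P_out/V_p = 499.02/230 = 2.17 A.

I_p ≈ 2.17 A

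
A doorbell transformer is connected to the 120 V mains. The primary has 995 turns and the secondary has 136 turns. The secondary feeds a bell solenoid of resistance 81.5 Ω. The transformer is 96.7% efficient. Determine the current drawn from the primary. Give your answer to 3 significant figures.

V_s = 120 × 136/995 = 16.402 V.
I_s = V_s/R = 16.402/81.5 = 0.20125 A.
P_out = V_s I_s = 16.402 × 0.20125 = 3.3009 W.
P_in = P_out/η = 3.3009/0.967 = 3.4136 W.
I_p = P_in/V_p = 3.4136/120 = 0.0284 A.

I_p ≈ 0.0284 A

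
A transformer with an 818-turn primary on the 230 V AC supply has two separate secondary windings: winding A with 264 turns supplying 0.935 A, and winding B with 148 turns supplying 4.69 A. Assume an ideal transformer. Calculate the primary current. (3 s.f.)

I_p ≈ 1.15 A

V_A = 230 × 264/818 = 74.230 V; V_B = 230 × 148/818 = 41.614 V.
P_out = V_A I_A + V_B I_B = 74.230×0.935 + 41.614×4.69 = 69.405 + 195.17 = 264.57 W.
Ideal ⇒ P_in = P_out, so I_p = P_out/V_p = 264.57/230 = 1.15 A.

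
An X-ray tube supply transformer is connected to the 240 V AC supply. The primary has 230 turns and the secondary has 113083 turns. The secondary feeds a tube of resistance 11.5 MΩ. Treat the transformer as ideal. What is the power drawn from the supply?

V_s = V_p × N_s/N_p = 240 × 113083/230 = 118000 V.
I_s = V_s/R = 118000/(1.15×10^7) = 0.010261 A.
I_p = I_s × N_s/N_p = 0.010261 × 113083/230 = 5.0449 A.
P = V_p I_p = 240 × 5.0449 = 1210 W.

P ≈ 1210 W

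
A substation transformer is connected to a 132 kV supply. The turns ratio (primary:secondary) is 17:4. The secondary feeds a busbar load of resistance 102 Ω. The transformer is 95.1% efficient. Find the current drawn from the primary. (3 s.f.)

V_s = 132000 × 4/17 = 31059 V.
I_s = V_s/R = 31059/102 = 304.50 A.
P_out = V_s I_s = 31059 × 304.50 = 9.4574×10^6 W.
P_in = P_out/η = 9.4574×10^6/0.951 = 9.9446×10^6 W.
I_p = P_in/V_p = 9.9446×10^6/132000 = 75.3 A.

I_p ≈ 75.3 A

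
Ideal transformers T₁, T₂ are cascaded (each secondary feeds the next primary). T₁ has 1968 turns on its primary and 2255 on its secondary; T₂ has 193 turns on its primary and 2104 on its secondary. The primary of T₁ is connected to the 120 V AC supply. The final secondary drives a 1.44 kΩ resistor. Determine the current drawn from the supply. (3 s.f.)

I_supply ≈ 13.0 A

After T₁: V = 120.00 × 2255/1968 = 137.50 V.
After T₂: V = 137.50 × 2104/193 = 1499.0 V.
I_load = 1499.0/1440 = 1.0409 A, so P_out = 1499.0 × 1.0409 = 1560.3 W.
All ideal ⇒ P_in = P_out, so I_supply = 1560.3/120 = 13.0 A.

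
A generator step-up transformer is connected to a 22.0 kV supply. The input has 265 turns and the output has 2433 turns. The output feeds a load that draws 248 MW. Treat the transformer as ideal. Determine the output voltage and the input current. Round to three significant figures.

V_out ≈ 202000 V, I_in ≈ 11300 A

V_out = V_in × N_out/N_in = 22000 × 2433/265 = 201980 V.
I_out = P/V_out = 2.48×10^8/201980 = 1227.8 A.
I_in = I_out × N_out/N_in = 1227.8 × 2433/265 = 11300 A.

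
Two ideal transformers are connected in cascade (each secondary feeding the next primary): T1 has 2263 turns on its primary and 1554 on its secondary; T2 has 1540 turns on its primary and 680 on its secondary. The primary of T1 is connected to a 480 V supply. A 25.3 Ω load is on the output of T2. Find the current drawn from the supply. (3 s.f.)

After T1: V = 480.00 × 1554/2263 = 329.62 V.
After T2: V = 329.62 × 680/1540 = 145.54 V.
I_load = 145.54/25.3 = 5.7527 A, so P_out = 145.54 × 5.7527 = 837.28 W.
All ideal ⇒ P_in = P_out, so I_supply = 837.28/480 = 1.74 A.

I_supply ≈ 1.74 A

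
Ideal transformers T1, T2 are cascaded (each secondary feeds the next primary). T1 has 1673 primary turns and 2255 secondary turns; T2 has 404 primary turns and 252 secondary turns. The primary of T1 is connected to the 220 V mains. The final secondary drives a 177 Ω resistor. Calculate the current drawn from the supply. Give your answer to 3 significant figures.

After T1: V = 220.00 × 2255/1673 = 296.53 V.
After T2: V = 296.53 × 252/404 = 184.97 V.
I_load = 184.97/177 = 1.0450 A, so P_out = 184.97 × 1.0450 = 193.29 W.
All ideal ⇒ P_in = P_out, so I_supply = 193.29/220 = 0.879 A.

I_supply ≈ 0.879 A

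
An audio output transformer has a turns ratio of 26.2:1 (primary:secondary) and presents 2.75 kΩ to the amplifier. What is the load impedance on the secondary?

Z_s ≈ 4.01 Ω

Z_s = Z_p/(N_p/N_s)² = 2750/26.2² = 4.01 Ω.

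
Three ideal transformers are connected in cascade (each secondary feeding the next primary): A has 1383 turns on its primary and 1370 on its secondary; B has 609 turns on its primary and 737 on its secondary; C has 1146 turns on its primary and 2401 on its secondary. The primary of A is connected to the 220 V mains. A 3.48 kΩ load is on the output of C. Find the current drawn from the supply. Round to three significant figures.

I_supply ≈ 0.399 A

After A: V = 220.00 × 1370/1383 = 217.93 V.
After B: V = 217.93 × 737/609 = 263.74 V.
After C: V = 263.74 × 2401/1146 = 552.56 V.
I_load = 552.56/3480 = 0.15878 A, so P_out = 552.56 × 0.15878 = 87.736 W.
All ideal ⇒ P_in = P_out, so I_supply = 87.736/220 = 0.399 A.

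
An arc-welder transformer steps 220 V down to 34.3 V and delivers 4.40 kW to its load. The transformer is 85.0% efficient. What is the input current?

I_in ≈ 23.5 A

P_in = P_out/η = 4400/0.850 = 5176.5 W.
I_in = P_in/V_in = 5176.5/220 = 23.5 A.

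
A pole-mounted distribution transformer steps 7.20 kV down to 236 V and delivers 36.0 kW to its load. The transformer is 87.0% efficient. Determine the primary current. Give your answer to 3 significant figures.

I_p ≈ 5.75 A

P_in = P_out/η = 36000/0.870 = 41379 W.
I_p = P_in/V_p = 41379/7200 = 5.75 A.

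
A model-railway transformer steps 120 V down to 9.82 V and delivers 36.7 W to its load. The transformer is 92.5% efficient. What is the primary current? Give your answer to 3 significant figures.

I_p ≈ 0.331 A

P_in = P_out/η = 36.7/0.925 = 39.676 W.
I_p = P_in/V_p = 39.676/120 = 0.331 A.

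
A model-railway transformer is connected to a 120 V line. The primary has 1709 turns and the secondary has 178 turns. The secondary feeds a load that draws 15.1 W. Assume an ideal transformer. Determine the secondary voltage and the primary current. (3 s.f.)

V_s ≈ 12.5 V, I_p ≈ 0.126 A

V_s = V_p × N_s/N_p = 120 × 178/1709 = 12.499 V.
I_s = P/V_s = 15.1/12.499 = 1.2081 A.
I_p = I_s × N_s/N_p = 1.2081 × 178/1709 = 0.126 A.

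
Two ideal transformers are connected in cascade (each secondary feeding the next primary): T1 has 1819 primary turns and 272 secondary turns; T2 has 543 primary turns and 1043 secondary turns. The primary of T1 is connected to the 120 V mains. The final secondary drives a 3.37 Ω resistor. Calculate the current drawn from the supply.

Secondary of T1: V = 120.00 × 272/1819 = 17.944 V.
Secondary of T2: V = 17.944 × 1043/543 = 34.467 V.
I_load = 34.467/3.37 = 10.228 A, so P_out = 34.467 × 10.228 = 352.51 W.
All ideal ⇒ P_in = P_out, so I_supply = 352.51/120 = 2.94 A.

I_supply ≈ 2.94 A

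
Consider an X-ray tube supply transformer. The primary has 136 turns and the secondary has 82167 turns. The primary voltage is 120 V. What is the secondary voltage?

V_s ≈ 72500 V

V_s/V_p = N_s/N_p, so V_s = 120 × 82167/136 = 72500 V.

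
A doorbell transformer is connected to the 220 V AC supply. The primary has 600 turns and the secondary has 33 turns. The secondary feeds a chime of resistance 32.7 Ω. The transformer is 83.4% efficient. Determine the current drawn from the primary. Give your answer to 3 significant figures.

I_p ≈ 0.0244 A

V_s = 220 × 33/600 = 12.100 V.
I_s = V_s/R = 12.100/32.7 = 0.37003 A.
P_out = V_s I_s = 12.100 × 0.37003 = 4.4774 W.
P_in = P_out/η = 4.4774/0.834 = 5.3685 W.
I_p = P_in/V_p = 5.3685/220 = 0.0244 A.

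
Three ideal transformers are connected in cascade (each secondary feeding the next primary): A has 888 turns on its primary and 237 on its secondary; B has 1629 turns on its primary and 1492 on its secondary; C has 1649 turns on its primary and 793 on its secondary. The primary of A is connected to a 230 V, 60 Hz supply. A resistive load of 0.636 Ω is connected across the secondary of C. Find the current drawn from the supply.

I_supply ≈ 5.00 A

Secondary of A: V = 230.00 × 237/888 = 61.385 V.
Secondary of B: V = 61.385 × 1492/1629 = 56.223 V.
Secondary of C: V = 56.223 × 793/1649 = 27.037 V.
I_load = 27.037/0.636 = 42.511 A, so P_out = 27.037 × 42.511 = 1149.4 W.
All ideal ⇒ P_in = P_out, so I_supply = 1149.4/230 = 5.00 A.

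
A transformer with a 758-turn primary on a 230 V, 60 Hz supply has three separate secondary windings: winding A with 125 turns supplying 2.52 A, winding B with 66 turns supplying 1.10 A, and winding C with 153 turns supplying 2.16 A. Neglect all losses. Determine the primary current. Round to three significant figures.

I_p ≈ 0.947 A

V_A = 230 × 125/758 = 37.929 V; V_B = 230 × 66/758 = 20.026 V; V_C = 230 × 153/758 = 46.425 V.
P_out = V_A I_A + V_B I_B + V_C I_C = 37.929×2.52 + 20.026×1.10 + 46.425×2.16 = 95.580 + 22.029 + 100.28 = 217.89 W.
Ideal ⇒ P_in = P_out, so I_p = P_out/V_p = 217.89/230 = 0.947 A.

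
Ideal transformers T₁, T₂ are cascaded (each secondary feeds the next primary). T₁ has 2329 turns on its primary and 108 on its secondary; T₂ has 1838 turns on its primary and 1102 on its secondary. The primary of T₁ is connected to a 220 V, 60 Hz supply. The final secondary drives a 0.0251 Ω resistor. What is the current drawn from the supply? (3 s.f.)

After T₁: V = 220.00 × 108/2329 = 10.202 V.
After T₂: V = 10.202 × 1102/1838 = 6.1166 V.
I_load = 6.1166/0.0251 = 243.69 A, so P_out = 6.1166 × 243.69 = 1490.6 W.
All ideal ⇒ P_in = P_out, so I_supply = 1490.6/220 = 6.78 A.

I_supply ≈ 6.78 A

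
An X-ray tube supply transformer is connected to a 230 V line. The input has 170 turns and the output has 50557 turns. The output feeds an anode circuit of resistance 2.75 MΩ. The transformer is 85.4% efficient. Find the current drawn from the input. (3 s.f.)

V_out = 230 × 50557/170 = 68401 V.
I_out = V_out/R = 68401/(2.75×10^6) = 0.024873 A.
P_out = V_out I_out = 68401 × 0.024873 = 1701.3 W.
P_in = P_out/η = 1701.3/0.854 = 1992.2 W.
I_in = P_in/V_in = 1992.2/230 = 8.66 A.

I_in ≈ 8.66 A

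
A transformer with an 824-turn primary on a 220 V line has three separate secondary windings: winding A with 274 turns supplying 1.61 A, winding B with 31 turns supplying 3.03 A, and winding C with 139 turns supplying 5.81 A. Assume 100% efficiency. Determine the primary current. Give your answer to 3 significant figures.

V_A = 220 × 274/824 = 73.155 V; V_B = 220 × 31/824 = 8.2767 V; V_C = 220 × 139/824 = 37.112 V.
P_out = V_A I_A + V_B I_B + V_C I_C = 73.155×1.61 + 8.2767×3.03 + 37.112×5.81 = 117.78 + 25.078 + 215.62 = 358.48 W.
Ideal ⇒ P_in = P_out, so I_p = P_out/V_p = 358.48/220 = 1.63 A.

I_p ≈ 1.63 A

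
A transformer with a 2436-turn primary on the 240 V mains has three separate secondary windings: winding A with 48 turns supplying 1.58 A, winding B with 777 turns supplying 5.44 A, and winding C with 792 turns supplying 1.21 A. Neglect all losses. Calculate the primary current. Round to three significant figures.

I_p ≈ 2.16 A

V_A = 240 × 48/2436 = 4.7291 V; V_B = 240 × 777/2436 = 76.552 V; V_C = 240 × 792/2436 = 78.030 V.
P_out = V_A I_A + V_B I_B + V_C I_C = 4.7291×1.58 + 76.552×5.44 + 78.030×1.21 = 7.4719 + 416.44 + 94.416 = 518.33 W.
Ideal ⇒ P_in = P_out, so I_p = P_out/V_p = 518.33/240 = 2.16 A.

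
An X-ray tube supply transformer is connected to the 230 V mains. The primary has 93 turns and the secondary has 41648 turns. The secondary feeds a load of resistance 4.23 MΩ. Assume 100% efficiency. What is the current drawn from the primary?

V_s = V_p × N_s/N_p = 230 × 41648/93 = 103000 V.
I_s = V_s/R = 103000/(4.23×10^6) = 0.024350 A.
For an ideal transformer I_p N_p = I_s N_s, so I_p = 0.024350 × 41648/93 = 10.9 A.

I_p ≈ 10.9 A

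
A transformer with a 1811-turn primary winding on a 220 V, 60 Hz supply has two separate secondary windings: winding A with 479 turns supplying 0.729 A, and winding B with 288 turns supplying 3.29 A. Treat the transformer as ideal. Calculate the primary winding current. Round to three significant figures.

I_p ≈ 0.716 A

V_A = 220 × 479/1811 = 58.189 V; V_B = 220 × 288/1811 = 34.986 V.
P_out = V_A I_A + V_B I_B = 58.189×0.729 + 34.986×3.29 = 42.420 + 115.10 = 157.52 W.
Ideal ⇒ P_in = P_out, so I_p = P_out/V_p = 157.52/220 = 0.716 A.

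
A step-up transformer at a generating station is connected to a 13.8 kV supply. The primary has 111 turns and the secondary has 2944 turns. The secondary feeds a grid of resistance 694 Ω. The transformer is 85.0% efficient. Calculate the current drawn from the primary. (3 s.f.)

I_p ≈ 16500 A

V_s = 13800 × 2944/111 = 366010 V.
I_s = V_s/R = 366010/694 = 527.39 A.
P_out = V_s I_s = 366010 × 527.39 = 1.9303×10^8 W.
P_in = P_out/η = 1.9303×10^8/0.850 = 2.2710×10^8 W.
I_p = P_in/V_p = 2.2710×10^8/13800 = 16500 A.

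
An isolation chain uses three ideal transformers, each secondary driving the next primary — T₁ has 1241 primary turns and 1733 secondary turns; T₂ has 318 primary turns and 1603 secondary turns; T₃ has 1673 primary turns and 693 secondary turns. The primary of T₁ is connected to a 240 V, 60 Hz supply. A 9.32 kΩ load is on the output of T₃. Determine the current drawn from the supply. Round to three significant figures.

After T₁: V = 240.00 × 1733/1241 = 335.15 V.
After T₂: V = 335.15 × 1603/318 = 1689.4 V.
After T₃: V = 1689.4 × 693/1673 = 699.81 V.
I_load = 699.81/9320 = 0.075087 A, so P_out = 699.81 × 0.075087 = 52.547 W.
All ideal ⇒ P_in = P_out, so I_supply = 52.547/240 = 0.219 A.

I_supply ≈ 0.219 A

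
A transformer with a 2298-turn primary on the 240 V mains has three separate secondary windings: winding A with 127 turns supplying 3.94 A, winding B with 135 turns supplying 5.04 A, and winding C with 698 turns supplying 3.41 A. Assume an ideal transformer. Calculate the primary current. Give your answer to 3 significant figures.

V_A = 240 × 127/2298 = 13.264 V; V_B = 240 × 135/2298 = 14.099 V; V_C = 240 × 698/2298 = 72.898 V.
P_out = V_A I_A + V_B I_B + V_C I_C = 13.264×3.94 + 14.099×5.04 + 72.898×3.41 = 52.259 + 71.060 + 248.58 = 371.90 W.
Ideal ⇒ P_in = P_out, so I_p = P_out/V_p = 371.90/240 = 1.55 A.

I_p ≈ 1.55 A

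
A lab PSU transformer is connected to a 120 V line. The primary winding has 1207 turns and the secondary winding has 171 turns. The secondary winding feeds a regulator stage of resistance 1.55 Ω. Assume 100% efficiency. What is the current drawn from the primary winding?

V_s = V_p × N_s/N_p = 120 × 171/1207 = 17.001 V.
I_s = V_s/R = 17.001/1.55 = 10.968 A.
For an ideal transformer I_p N_p = I_s N_s, so I_p = 10.968 × 171/1207 = 1.55 A.

I_p ≈ 1.55 A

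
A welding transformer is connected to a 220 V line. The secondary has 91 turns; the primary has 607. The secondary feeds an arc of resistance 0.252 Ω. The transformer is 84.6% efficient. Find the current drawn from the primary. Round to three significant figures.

I_p ≈ 23.2 A

V_s = 220 × 91/607 = 32.982 V.
I_s = V_s/R = 32.982/0.252 = 130.88 A.
P_out = V_s I_s = 32.982 × 130.88 = 4316.7 W.
P_in = P_out/η = 4316.7/0.846 = 5102.5 W.
I_p = P_in/V_p = 5102.5/220 = 23.2 A.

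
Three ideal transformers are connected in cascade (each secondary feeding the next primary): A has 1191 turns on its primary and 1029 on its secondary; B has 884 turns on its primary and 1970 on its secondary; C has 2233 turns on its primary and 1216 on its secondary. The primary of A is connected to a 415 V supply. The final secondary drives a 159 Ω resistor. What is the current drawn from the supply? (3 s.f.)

I_supply ≈ 2.87 A

Secondary of A: V = 415.00 × 1029/1191 = 358.55 V.
Secondary of B: V = 358.55 × 1970/884 = 799.03 V.
Secondary of C: V = 799.03 × 1216/2233 = 435.12 V.
I_load = 435.12/159 = 2.7366 A, so P_out = 435.12 × 2.7366 = 1190.8 W.
All ideal ⇒ P_in = P_out, so I_supply = 1190.8/415 = 2.87 A.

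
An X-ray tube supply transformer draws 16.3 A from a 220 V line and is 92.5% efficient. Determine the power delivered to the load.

P_in = V_p I_p = 220 × 16.3 = 3586.0 W.
P_out = η P_in = 0.925 × 3586.0 = 3320 W.

P_out ≈ 3320 W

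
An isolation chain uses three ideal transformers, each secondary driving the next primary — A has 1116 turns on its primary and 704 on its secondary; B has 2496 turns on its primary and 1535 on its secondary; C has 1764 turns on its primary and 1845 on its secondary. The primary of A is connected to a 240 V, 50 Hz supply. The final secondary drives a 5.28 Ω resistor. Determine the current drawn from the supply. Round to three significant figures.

I_supply ≈ 7.48 A

After A: V = 240.00 × 704/1116 = 151.40 V.
After B: V = 151.40 × 1535/2496 = 93.107 V.
After C: V = 93.107 × 1845/1764 = 97.383 V.
I_load = 97.383/5.28 = 18.444 A, so P_out = 97.383 × 18.444 = 1796.1 W.
All ideal ⇒ P_in = P_out, so I_supply = 1796.1/240 = 7.48 A.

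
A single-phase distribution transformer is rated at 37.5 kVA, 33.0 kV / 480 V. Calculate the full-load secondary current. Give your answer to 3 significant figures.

I_s ≈ 78.1 A

I_s = S/V_s = 37500/480 = 78.1 A.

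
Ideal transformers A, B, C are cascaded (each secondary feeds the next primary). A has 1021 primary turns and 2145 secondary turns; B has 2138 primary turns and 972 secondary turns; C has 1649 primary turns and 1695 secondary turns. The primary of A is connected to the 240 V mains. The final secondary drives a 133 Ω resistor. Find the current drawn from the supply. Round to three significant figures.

I_supply ≈ 1.74 A

After A: V = 240.00 × 2145/1021 = 504.21 V.
After B: V = 504.21 × 972/2138 = 229.23 V.
After C: V = 229.23 × 1695/1649 = 235.62 V.
I_load = 235.62/133 = 1.7716 A, so P_out = 235.62 × 1.7716 = 417.44 W.
All ideal ⇒ P_in = P_out, so I_supply = 417.44/240 = 1.74 A.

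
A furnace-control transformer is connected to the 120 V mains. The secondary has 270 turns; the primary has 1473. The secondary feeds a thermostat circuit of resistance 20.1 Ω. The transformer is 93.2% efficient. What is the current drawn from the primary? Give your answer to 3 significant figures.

I_p ≈ 0.215 A

V_s = 120 × 270/1473 = 21.996 V.
I_s = V_s/R = 21.996/20.1 = 1.0943 A.
P_out = V_s I_s = 21.996 × 1.0943 = 24.071 W.
P_in = P_out/η = 24.071/0.932 = 25.827 W.
I_p = P_in/V_p = 25.827/120 = 0.215 A.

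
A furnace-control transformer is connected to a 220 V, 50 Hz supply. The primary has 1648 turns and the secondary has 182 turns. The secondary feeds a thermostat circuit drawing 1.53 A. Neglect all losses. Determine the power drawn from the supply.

I_p = I_s × N_s/N_p = 1.53 × 182/1648 = 0.16897 A.
P = V_p I_p = 220 × 0.16897 = 37.2 W.

P ≈ 37.2 W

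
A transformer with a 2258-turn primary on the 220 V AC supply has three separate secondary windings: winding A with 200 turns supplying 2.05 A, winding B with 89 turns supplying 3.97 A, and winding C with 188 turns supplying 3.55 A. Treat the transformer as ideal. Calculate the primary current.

V_A = 220 × 200/2258 = 19.486 V; V_B = 220 × 89/2258 = 8.6714 V; V_C = 220 × 188/2258 = 18.317 V.
P_out = V_A I_A + V_B I_B + V_C I_C = 19.486×2.05 + 8.6714×3.97 + 18.317×3.55 = 39.947 + 34.425 + 65.026 = 139.40 W.
Ideal ⇒ P_in = P_out, so I_p = P_out/V_p = 139.40/220 = 0.634 A.

I_p ≈ 0.634 A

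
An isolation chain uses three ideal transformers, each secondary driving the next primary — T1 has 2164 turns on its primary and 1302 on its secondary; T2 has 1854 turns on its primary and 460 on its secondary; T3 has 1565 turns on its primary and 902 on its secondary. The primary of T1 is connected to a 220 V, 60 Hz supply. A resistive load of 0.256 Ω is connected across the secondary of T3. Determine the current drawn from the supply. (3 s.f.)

After T1: V = 220.00 × 1302/2164 = 132.37 V.
After T2: V = 132.37 × 460/1854 = 32.842 V.
After T3: V = 32.842 × 902/1565 = 18.929 V.
I_load = 18.929/0.256 = 73.940 A, so P_out = 18.929 × 73.940 = 1399.6 W.
All ideal ⇒ P_in = P_out, so I_supply = 1399.6/220 = 6.36 A.

I_supply ≈ 6.36 A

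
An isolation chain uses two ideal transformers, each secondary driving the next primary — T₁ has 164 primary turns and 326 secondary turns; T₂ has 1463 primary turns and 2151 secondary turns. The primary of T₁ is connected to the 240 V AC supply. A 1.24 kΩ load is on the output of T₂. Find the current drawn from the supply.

I_supply ≈ 1.65 A

Secondary of T₁: V = 240.00 × 326/164 = 477.07 V.
Secondary of T₂: V = 477.07 × 2151/1463 = 701.42 V.
I_load = 701.42/1240 = 0.56567 A, so P_out = 701.42 × 0.56567 = 396.77 W.
All ideal ⇒ P_in = P_out, so I_supply = 396.77/240 = 1.65 A.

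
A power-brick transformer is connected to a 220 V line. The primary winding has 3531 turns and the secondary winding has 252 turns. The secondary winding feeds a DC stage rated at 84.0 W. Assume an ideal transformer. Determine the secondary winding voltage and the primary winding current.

V_s ≈ 15.7 V, I_p ≈ 0.382 A

V_s = V_p × N_s/N_p = 220 × 252/3531 = 15.701 V.
I_s = P/V_s = 84.0/15.701 = 5.3500 A.
I_p = I_s × N_s/N_p = 5.3500 × 252/3531 = 0.382 A.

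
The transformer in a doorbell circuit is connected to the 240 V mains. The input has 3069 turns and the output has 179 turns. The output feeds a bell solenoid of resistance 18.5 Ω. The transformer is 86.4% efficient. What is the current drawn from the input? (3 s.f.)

I_in ≈ 0.0511 A

V_out = 240 × 179/3069 = 13.998 V.
I_out = V_out/R = 13.998/18.5 = 0.75665 A.
P_out = V_out I_out = 13.998 × 0.75665 = 10.592 W.
P_in = P_out/η = 10.592/0.864 = 12.259 W.
I_in = P_in/V_in = 12.259/240 = 0.0511 A.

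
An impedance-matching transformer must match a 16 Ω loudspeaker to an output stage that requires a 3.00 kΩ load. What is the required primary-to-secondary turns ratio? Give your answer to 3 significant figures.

Z_p/Z_s = (N_p/N_s)², so N_p/N_s = √(3000/16) = √188 = 13.7.

N_p/N_s ≈ 13.7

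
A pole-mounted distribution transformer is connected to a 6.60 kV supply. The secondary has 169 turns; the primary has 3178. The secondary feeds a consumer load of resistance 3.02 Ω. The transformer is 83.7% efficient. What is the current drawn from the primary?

V_s = 6600 × 169/3178 = 350.98 V.
I_s = V_s/R = 350.98/3.02 = 116.22 A.
P_out = V_s I_s = 350.98 × 116.22 = 40789 W.
P_in = P_out/η = 40789/0.837 = 48733 W.
I_p = P_in/V_p = 48733/6600 = 7.38 A.

I_p ≈ 7.38 A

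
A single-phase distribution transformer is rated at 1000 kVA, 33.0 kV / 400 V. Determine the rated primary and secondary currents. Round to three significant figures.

I_p = S/V_p = 1000000/33000 = 30.3 A.
I_s = S/V_s = 1000000/400 = 2500 A.

I_p ≈ 30.3 A, I_s ≈ 2500 A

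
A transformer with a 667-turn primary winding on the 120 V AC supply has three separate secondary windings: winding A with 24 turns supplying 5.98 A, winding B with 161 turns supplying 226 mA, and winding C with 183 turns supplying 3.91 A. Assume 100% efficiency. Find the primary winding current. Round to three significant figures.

I_p ≈ 1.34 A

V_A = 120 × 24/667 = 4.3178 V; V_B = 120 × 161/667 = 28.966 V; V_C = 120 × 183/667 = 32.924 V.
P_out = V_A I_A + V_B I_B + V_C I_C = 4.3178×5.98 + 28.966×0.226 + 32.924×3.91 = 25.821 + 6.5462 + 128.73 = 161.10 W.
Ideal ⇒ P_in = P_out, so I_p = P_out/V_p = 161.10/120 = 1.34 A.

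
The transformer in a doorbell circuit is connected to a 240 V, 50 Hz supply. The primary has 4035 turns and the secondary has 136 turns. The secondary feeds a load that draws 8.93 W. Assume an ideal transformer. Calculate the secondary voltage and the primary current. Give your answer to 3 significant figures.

V_s = V_p × N_s/N_p = 240 × 136/4035 = 8.0892 V.
I_s = P/V_s = 8.93/8.0892 = 1.1039 A.
I_p = I_s × N_s/N_p = 1.1039 × 136/4035 = 0.0372 A.

V_s ≈ 8.09 V, I_p ≈ 0.0372 A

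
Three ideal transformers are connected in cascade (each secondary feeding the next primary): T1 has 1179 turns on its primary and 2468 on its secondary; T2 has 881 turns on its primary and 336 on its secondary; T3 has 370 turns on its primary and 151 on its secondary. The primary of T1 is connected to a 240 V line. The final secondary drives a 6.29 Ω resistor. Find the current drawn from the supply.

Secondary of T1: V = 240.00 × 2468/1179 = 502.39 V.
Secondary of T2: V = 502.39 × 336/881 = 191.60 V.
Secondary of T3: V = 191.60 × 151/370 = 78.195 V.
I_load = 78.195/6.29 = 12.432 A, so P_out = 78.195 × 12.432 = 972.10 W.
All ideal ⇒ P_in = P_out, so I_supply = 972.10/240 = 4.05 A.

I_supply ≈ 4.05 A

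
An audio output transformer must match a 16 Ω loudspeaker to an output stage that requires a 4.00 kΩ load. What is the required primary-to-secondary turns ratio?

N_p/N_s ≈ 15.8

Z_p/Z_s = (N_p/N_s)², so N_p/N_s = √(4000/16) = √250 = 15.8.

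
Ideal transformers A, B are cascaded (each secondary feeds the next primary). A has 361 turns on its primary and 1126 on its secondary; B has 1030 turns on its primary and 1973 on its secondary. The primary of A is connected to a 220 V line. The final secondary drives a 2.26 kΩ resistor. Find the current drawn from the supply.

I_supply ≈ 3.48 A

Secondary of A: V = 220.00 × 1126/361 = 686.20 V.
Secondary of B: V = 686.20 × 1973/1030 = 1314.4 V.
I_load = 1314.4/2260 = 0.58161 A, so P_out = 1314.4 × 0.58161 = 764.50 W.
All ideal ⇒ P_in = P_out, so I_supply = 764.50/220 = 3.48 A.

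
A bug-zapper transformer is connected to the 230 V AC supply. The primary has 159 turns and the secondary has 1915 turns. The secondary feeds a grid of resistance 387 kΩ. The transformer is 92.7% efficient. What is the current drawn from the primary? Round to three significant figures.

I_p ≈ 0.0930 A

V_s = 230 × 1915/159 = 2770.1 V.
I_s = V_s/R = 2770.1/387000 = 0.0071579 A.
P_out = V_s I_s = 2770.1 × 0.0071579 = 19.828 W.
P_in = P_out/η = 19.828/0.927 = 21.390 W.
I_p = P_in/V_p = 21.390/230 = 0.0930 A.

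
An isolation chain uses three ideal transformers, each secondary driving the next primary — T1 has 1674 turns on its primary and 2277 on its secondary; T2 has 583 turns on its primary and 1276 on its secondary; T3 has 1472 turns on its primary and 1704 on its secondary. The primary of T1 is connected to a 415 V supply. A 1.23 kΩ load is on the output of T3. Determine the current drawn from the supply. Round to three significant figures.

I_supply ≈ 4.01 A

After T1: V = 415.00 × 2277/1674 = 564.49 V.
After T2: V = 564.49 × 1276/583 = 1235.5 V.
After T3: V = 1235.5 × 1704/1472 = 1430.2 V.
I_load = 1430.2/1230 = 1.1628 A, so P_out = 1430.2 × 1.1628 = 1663.0 W.
All ideal ⇒ P_in = P_out, so I_supply = 1663.0/415 = 4.01 A.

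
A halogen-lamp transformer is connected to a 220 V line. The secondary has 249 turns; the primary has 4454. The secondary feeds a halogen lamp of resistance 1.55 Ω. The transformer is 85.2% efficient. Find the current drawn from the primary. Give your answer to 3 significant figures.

V_s = 220 × 249/4454 = 12.299 V.
I_s = V_s/R = 12.299/1.55 = 7.9349 A.
P_out = V_s I_s = 12.299 × 7.9349 = 97.591 W.
P_in = P_out/η = 97.591/0.852 = 114.54 W.
I_p = P_in/V_p = 114.54/220 = 0.521 A.

I_p ≈ 0.521 A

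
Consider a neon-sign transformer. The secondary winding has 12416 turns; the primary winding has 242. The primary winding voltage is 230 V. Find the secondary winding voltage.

V_s/V_p = N_s/N_p, so V_s = 230 × 12416/242 = 11800 V.

V_s ≈ 11800 V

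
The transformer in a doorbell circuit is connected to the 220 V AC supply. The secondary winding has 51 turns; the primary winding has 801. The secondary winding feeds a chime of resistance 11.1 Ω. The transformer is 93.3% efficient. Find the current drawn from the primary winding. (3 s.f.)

V_s = 220 × 51/801 = 14.007 V.
I_s = V_s/R = 14.007/11.1 = 1.2619 A.
P_out = V_s I_s = 14.007 × 1.2619 = 17.677 W.
P_in = P_out/η = 17.677/0.933 = 18.946 W.
I_p = P_in/V_p = 18.946/220 = 0.0861 A.

I_p ≈ 0.0861 A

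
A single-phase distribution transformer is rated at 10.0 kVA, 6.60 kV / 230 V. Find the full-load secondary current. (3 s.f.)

I_s = S/V_s = 10000/230 = 43.5 A.

I_s ≈ 43.5 A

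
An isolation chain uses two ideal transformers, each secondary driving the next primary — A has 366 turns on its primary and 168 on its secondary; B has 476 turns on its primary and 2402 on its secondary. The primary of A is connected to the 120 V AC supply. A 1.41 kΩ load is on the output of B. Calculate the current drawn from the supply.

Secondary of A: V = 120.00 × 168/366 = 55.082 V.
Secondary of B: V = 55.082 × 2402/476 = 277.96 V.
I_load = 277.96/1410 = 0.19713 A, so P_out = 277.96 × 0.19713 = 54.794 W.
All ideal ⇒ P_in = P_out, so I_supply = 54.794/120 = 0.457 A.

I_supply ≈ 0.457 A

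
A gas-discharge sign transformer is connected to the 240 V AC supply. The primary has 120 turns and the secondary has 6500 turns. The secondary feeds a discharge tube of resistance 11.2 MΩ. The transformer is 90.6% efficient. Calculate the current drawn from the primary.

I_p ≈ 0.0694 A

V_s = 240 × 6500/120 = 13000 V.
I_s = V_s/R = 13000/(1.12×10^7) = 0.0011607 A.
P_out = V_s I_s = 13000 × 0.0011607 = 15.089 W.
P_in = P_out/η = 15.089/0.906 = 16.655 W.
I_p = P_in/V_p = 16.655/240 = 0.0694 A.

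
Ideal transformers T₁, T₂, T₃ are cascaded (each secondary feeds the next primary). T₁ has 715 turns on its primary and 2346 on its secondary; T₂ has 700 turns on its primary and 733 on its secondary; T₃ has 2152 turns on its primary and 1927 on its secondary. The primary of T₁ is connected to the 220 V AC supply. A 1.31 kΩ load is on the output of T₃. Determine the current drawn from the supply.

After T₁: V = 220.00 × 2346/715 = 721.85 V.
After T₂: V = 721.85 × 733/700 = 755.88 V.
After T₃: V = 755.88 × 1927/2152 = 676.85 V.
I_load = 676.85/1310 = 0.51668 A, so P_out = 676.85 × 0.51668 = 349.71 W.
All ideal ⇒ P_in = P_out, so I_supply = 349.71/220 = 1.59 A.

I_supply ≈ 1.59 A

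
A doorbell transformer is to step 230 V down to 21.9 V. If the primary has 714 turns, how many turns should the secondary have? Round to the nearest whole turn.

N_s = 68 turns

N_s/N_p = V_s/V_p, so N_s = 714 × 21.9/230 = 68.0 ≈ 68 turns.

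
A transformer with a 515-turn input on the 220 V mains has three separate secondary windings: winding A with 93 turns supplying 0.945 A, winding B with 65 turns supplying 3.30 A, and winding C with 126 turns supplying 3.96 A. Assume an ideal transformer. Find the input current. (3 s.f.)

I_in ≈ 1.56 A

V_A = 220 × 93/515 = 39.728 V; V_B = 220 × 65/515 = 27.767 V; V_C = 220 × 126/515 = 53.825 V.
P_out = V_A I_A + V_B I_B + V_C I_C = 39.728×0.945 + 27.767×3.30 + 53.825×3.96 = 37.543 + 91.631 + 213.15 = 342.32 W.
Ideal ⇒ P_in = P_out, so I_in = P_out/V_in = 342.32/220 = 1.56 A.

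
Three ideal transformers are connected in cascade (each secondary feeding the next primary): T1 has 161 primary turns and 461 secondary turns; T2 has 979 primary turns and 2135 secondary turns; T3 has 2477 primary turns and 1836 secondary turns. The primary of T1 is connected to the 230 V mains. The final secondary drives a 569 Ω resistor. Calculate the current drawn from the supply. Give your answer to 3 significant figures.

After T1: V = 230.00 × 461/161 = 658.57 V.
After T2: V = 658.57 × 2135/979 = 1436.2 V.
After T3: V = 1436.2 × 1836/2477 = 1064.5 V.
I_load = 1064.5/569 = 1.8709 A, so P_out = 1064.5 × 1.8709 = 1991.7 W.
All ideal ⇒ P_in = P_out, so I_supply = 1991.7/230 = 8.66 A.

I_supply ≈ 8.66 A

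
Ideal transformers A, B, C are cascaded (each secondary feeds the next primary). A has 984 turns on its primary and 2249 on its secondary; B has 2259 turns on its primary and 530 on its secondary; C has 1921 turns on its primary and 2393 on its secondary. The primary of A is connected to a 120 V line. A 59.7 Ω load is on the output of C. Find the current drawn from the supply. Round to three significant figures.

I_supply ≈ 0.897 A

After A: V = 120.00 × 2249/984 = 274.27 V.
After B: V = 274.27 × 530/2259 = 64.348 V.
After C: V = 64.348 × 2393/1921 = 80.159 V.
I_load = 80.159/59.7 = 1.3427 A, so P_out = 80.159 × 1.3427 = 107.63 W.
All ideal ⇒ P_in = P_out, so I_supply = 107.63/120 = 0.897 A.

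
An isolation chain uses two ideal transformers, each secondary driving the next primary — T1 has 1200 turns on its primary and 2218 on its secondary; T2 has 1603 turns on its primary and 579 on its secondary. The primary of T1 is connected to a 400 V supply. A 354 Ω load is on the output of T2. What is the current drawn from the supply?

I_supply ≈ 0.504 A

After T1: V = 400.00 × 2218/1200 = 739.33 V.
After T2: V = 739.33 × 579/1603 = 267.05 V.
I_load = 267.05/354 = 0.75437 A, so P_out = 267.05 × 0.75437 = 201.45 W.
All ideal ⇒ P_in = P_out, so I_supply = 201.45/400 = 0.504 A.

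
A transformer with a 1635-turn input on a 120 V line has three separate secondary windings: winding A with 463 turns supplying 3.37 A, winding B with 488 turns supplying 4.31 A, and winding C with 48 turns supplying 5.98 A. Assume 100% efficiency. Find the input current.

I_in ≈ 2.42 A

V_A = 120 × 463/1635 = 33.982 V; V_B = 120 × 488/1635 = 35.817 V; V_C = 120 × 48/1635 = 3.5229 V.
P_out = V_A I_A + V_B I_B + V_C I_C = 33.982×3.37 + 35.817×4.31 + 3.5229×5.98 = 114.52 + 154.37 + 21.067 = 289.95 W.
Ideal ⇒ P_in = P_out, so I_in = P_out/V_in = 289.95/120 = 2.42 A.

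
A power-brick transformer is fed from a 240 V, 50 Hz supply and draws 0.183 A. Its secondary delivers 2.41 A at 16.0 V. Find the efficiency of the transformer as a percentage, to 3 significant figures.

P_in = 240 × 0.183 = 43.9200 W.
P_out = 16.0 × 2.41 = 38.5600 W.
η = P_out/P_in = 38.5600/43.9200 = 0.878.

η ≈ 87.8%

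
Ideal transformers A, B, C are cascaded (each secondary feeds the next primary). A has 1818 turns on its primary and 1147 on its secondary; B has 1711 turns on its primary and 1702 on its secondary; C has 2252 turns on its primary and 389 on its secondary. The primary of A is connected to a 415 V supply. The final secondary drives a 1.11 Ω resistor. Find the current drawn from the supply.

Secondary of A: V = 415.00 × 1147/1818 = 261.83 V.
Secondary of B: V = 261.83 × 1702/1711 = 260.45 V.
Secondary of C: V = 260.45 × 389/2252 = 44.989 V.
I_load = 44.989/1.11 = 40.531 A, so P_out = 44.989 × 40.531 = 1823.4 W.
All ideal ⇒ P_in = P_out, so I_supply = 1823.4/415 = 4.39 A.

I_supply ≈ 4.39 A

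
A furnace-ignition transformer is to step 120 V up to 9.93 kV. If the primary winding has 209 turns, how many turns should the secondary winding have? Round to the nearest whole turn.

N_s = 17295 turns

N_s/N_p = V_s/V_p, so N_s = 209 × 9930/120 = 17294.8 ≈ 17295 turns.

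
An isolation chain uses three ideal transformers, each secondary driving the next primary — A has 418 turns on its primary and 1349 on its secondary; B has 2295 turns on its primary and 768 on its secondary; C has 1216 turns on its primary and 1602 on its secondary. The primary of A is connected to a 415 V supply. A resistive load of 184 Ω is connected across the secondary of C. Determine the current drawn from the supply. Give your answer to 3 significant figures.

I_supply ≈ 4.57 A

Secondary of A: V = 415.00 × 1349/418 = 1339.3 V.
Secondary of B: V = 1339.3 × 768/2295 = 448.19 V.
Secondary of C: V = 448.19 × 1602/1216 = 590.46 V.
I_load = 590.46/184 = 3.2090 A, so P_out = 590.46 × 3.2090 = 1894.8 W.
All ideal ⇒ P_in = P_out, so I_supply = 1894.8/415 = 4.57 A.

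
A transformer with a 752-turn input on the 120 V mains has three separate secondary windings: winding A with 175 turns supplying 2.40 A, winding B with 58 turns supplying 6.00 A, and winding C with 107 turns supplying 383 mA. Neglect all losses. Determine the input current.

I_in ≈ 1.08 A

V_A = 120 × 175/752 = 27.926 V; V_B = 120 × 58/752 = 9.2553 V; V_C = 120 × 107/752 = 17.074 V.
P_out = V_A I_A + V_B I_B + V_C I_C = 27.926×2.40 + 9.2553×6.00 + 17.074×0.383 = 67.021 + 55.532 + 6.5395 = 129.09 W.
Ideal ⇒ P_in = P_out, so I_in = P_out/V_in = 129.09/120 = 1.08 A.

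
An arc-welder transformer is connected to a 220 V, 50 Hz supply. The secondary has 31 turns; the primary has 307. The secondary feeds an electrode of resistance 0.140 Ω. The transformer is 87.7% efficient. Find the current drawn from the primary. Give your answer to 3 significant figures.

I_p ≈ 18.3 A

V_s = 220 × 31/307 = 22.215 V.
I_s = V_s/R = 22.215/0.140 = 158.68 A.
P_out = V_s I_s = 22.215 × 158.68 = 3525.0 W.
P_in = P_out/η = 3525.0/0.877 = 4019.4 W.
I_p = P_in/V_p = 4019.4/220 = 18.3 A.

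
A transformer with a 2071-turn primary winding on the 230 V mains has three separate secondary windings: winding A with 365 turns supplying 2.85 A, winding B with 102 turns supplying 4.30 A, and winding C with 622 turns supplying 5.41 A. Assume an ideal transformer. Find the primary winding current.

V_A = 230 × 365/2071 = 40.536 V; V_B = 230 × 102/2071 = 11.328 V; V_C = 230 × 622/2071 = 69.078 V.
P_out = V_A I_A + V_B I_B + V_C I_C = 40.536×2.85 + 11.328×4.30 + 69.078×5.41 = 115.53 + 48.710 + 373.71 = 537.95 W.
Ideal ⇒ P_in = P_out, so I_p = P_out/V_p = 537.95/230 = 2.34 A.

I_p ≈ 2.34 A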